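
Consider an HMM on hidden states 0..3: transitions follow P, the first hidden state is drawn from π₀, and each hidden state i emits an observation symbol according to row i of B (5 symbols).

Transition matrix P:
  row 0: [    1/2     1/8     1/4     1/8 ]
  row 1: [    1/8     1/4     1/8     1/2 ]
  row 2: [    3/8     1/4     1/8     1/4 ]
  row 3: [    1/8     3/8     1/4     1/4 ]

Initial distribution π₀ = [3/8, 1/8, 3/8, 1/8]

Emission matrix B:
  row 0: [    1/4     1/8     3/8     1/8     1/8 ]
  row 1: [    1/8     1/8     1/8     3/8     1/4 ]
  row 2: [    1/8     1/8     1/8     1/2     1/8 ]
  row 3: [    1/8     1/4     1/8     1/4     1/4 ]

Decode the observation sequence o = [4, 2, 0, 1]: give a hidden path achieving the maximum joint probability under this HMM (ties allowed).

t=0: δ = [4.688e-02, 3.125e-02, 4.688e-02, 3.125e-02]  (obs o_0=4)
t=1: δ = [8.789e-03, 1.465e-03, 1.465e-03, 1.953e-03]  ψ = [0, 2, 0, 1]  (obs o_1=2)
t=2: δ = [1.099e-03, 1.373e-04, 2.747e-04, 1.373e-04]  ψ = [0, 0, 0, 0]  (obs o_2=0)
t=3: δ = [6.866e-05, 1.717e-05, 3.433e-05, 3.433e-05]  ψ = [0, 0, 0, 0]  (obs o_3=1)
backtrack: best end state = 0; path = [0, 0, 0, 0]

path = [0, 0, 0, 0]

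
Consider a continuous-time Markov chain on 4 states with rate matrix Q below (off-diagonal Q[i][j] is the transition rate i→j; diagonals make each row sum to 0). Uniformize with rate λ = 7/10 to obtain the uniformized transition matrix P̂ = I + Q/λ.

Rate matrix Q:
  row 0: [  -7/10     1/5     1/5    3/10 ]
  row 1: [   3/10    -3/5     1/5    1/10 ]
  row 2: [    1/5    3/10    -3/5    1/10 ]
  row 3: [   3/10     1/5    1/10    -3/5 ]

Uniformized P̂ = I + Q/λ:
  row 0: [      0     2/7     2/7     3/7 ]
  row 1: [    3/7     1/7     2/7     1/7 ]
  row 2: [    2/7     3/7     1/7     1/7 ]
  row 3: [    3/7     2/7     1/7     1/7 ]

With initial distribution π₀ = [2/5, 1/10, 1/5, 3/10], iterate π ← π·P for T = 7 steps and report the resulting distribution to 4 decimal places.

t=0: π = [0.4000, 0.1000, 0.2000, 0.3000]
t=1: π = [0.2286, 0.3000, 0.2143, 0.2571]
t=2: π = [0.3000, 0.2735, 0.2184, 0.2082]
t=3: π = [0.2688, 0.2778, 0.2248, 0.2286]
t=4: π = [0.2813, 0.2781, 0.2209, 0.2197]
t=5: π = [0.2765, 0.2775, 0.2228, 0.2232]
t=6: π = [0.2783, 0.2779, 0.2220, 0.2218]
t=7: π = [0.2776, 0.2777, 0.2223, 0.2224]

π = [0.2776, 0.2777, 0.2223, 0.2224]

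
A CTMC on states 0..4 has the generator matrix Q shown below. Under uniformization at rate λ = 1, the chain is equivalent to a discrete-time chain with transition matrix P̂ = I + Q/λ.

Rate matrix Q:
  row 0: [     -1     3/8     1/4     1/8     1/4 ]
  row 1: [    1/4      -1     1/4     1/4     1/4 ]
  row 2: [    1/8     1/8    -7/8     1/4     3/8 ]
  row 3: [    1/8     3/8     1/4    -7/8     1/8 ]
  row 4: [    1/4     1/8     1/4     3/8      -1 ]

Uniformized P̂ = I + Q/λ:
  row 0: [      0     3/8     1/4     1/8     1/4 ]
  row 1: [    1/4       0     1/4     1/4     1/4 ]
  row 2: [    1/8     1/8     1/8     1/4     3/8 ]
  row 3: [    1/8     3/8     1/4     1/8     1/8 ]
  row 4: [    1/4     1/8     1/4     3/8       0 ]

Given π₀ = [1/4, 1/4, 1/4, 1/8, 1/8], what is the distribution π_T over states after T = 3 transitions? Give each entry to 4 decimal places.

π = [0.1528, 0.1997, 0.2222, 0.2246, 0.2007]

t=0: π = [0.2500, 0.2500, 0.2500, 0.1250, 0.1250]
t=1: π = [0.1406, 0.1875, 0.2188, 0.2188, 0.2344]
t=2: π = [0.1602, 0.1914, 0.2227, 0.2344, 0.1914]
t=3: π = [0.1528, 0.1997, 0.2222, 0.2246, 0.2007]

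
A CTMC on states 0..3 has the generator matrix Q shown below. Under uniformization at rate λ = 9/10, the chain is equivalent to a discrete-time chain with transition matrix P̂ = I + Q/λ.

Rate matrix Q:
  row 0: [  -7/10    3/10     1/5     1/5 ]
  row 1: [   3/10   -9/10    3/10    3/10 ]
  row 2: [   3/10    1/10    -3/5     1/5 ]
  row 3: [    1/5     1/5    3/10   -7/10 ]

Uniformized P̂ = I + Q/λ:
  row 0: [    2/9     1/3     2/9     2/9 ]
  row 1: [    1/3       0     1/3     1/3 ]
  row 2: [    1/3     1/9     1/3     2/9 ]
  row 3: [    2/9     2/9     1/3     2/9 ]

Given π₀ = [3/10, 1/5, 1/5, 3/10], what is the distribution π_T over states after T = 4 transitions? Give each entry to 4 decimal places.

t=0: π = [0.3000, 0.2000, 0.2000, 0.3000]
t=1: π = [0.2667, 0.1889, 0.3000, 0.2444]
t=2: π = [0.2765, 0.1765, 0.3037, 0.2432]
t=3: π = [0.2756, 0.1800, 0.3026, 0.2418]
t=4: π = [0.2758, 0.1792, 0.3027, 0.2422]

π = [0.2758, 0.1792, 0.3027, 0.2422]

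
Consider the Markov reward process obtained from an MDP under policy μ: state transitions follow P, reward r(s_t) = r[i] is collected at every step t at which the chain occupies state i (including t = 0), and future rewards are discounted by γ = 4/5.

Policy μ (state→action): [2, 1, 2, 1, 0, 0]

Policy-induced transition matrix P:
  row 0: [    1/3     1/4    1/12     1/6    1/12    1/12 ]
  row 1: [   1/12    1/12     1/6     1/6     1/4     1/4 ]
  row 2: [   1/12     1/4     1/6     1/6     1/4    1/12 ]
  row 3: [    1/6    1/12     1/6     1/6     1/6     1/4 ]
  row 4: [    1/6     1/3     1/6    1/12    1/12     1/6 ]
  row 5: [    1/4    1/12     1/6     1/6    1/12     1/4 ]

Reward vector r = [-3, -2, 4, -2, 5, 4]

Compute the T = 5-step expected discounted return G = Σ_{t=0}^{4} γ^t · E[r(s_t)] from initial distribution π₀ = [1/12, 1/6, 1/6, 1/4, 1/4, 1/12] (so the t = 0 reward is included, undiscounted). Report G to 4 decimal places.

t=0: π = [0.0833, 0.1667, 0.1667, 0.2500, 0.2500, 0.0833], E[r] = 1.1667, γ^t·E[r] = 1.166667, running G = 1.166667
t=1: π = [0.1597, 0.1875, 0.1597, 0.1458, 0.1597, 0.1875], E[r] = 1.0417, γ^t·E[r] = 0.833333, running G = 2.000000
t=2: π = [0.1800, 0.1765, 0.1534, 0.1534, 0.1534, 0.1834], E[r] = 0.9144, γ^t·E[r] = 0.585185, running G = 2.585185
t=3: π = [0.1845, 0.1772, 0.1517, 0.1539, 0.1511, 0.1817], E[r] = 0.8732, γ^t·E[r] = 0.447062, running G = 3.032247
t=4: π = [0.1851, 0.1771, 0.1513, 0.1541, 0.1510, 0.1814], E[r] = 0.8678, γ^t·E[r] = 0.355437, running G = 3.387684

G = 3.3877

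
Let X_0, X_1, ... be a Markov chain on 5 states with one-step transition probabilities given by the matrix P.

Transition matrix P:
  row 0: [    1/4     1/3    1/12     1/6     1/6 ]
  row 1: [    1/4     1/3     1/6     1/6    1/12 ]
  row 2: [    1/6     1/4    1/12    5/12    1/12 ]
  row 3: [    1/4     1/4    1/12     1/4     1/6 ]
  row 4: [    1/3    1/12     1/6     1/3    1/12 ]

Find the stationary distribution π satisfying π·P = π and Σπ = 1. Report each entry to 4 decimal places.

π = [0.2506, 0.2730, 0.1164, 0.2361, 0.1239]

Balance equations π_j = Σ_i π_i·P[i][j]:
  π_0 = 1/4·π_0 + 1/4·π_1 + 1/6·π_2 + 1/4·π_3 + 1/3·π_4
  π_1 = 1/3·π_0 + 1/3·π_1 + 1/4·π_2 + 1/4·π_3 + 1/12·π_4
  π_2 = 1/12·π_0 + 1/6·π_1 + 1/12·π_2 + 1/12·π_3 + 1/6·π_4
  π_3 = 1/6·π_0 + 1/6·π_1 + 5/12·π_2 + 1/4·π_3 + 1/3·π_4
  normalize: π_0 + π_1 + π_2 + π_3 + π_4 = 1
Solving the linear system gives exactly π = [5122/20437, 5579/20437, 2379/20437, 4825/20437, 2532/20437].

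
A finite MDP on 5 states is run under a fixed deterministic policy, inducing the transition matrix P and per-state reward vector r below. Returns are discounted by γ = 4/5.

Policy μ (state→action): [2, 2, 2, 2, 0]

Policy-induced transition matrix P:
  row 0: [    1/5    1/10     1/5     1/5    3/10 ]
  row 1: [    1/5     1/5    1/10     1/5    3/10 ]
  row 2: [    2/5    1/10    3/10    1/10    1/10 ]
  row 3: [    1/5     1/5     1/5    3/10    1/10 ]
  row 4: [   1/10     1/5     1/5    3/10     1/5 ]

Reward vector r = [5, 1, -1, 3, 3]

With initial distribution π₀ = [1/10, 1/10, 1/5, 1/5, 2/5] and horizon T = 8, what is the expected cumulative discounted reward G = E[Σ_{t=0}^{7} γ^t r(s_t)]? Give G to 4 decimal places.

t=0: π = [0.1000, 0.1000, 0.2000, 0.2000, 0.4000], E[r] = 2.2000, γ^t·E[r] = 2.200000, running G = 2.200000
t=1: π = [0.2000, 0.1700, 0.2100, 0.2400, 0.1800], E[r] = 2.2200, γ^t·E[r] = 1.776000, running G = 3.976000
t=2: π = [0.2240, 0.1590, 0.2040, 0.2210, 0.1920], E[r] = 2.3140, γ^t·E[r] = 1.480960, running G = 5.456960
t=3: π = [0.2216, 0.1572, 0.2045, 0.2209, 0.1958], E[r] = 2.3108, γ^t·E[r] = 1.183130, running G = 6.640090
t=4: π = [0.2213, 0.1574, 0.2047, 0.2212, 0.1953], E[r] = 2.3089, γ^t·E[r] = 0.945742, running G = 7.585831
t=5: π = [0.2214, 0.1574, 0.2047, 0.2212, 0.1953], E[r] = 2.3091, γ^t·E[r] = 0.756645, running G = 8.342477
t=6: π = [0.2214, 0.1574, 0.2047, 0.2212, 0.1953], E[r] = 2.3091, γ^t·E[r] = 0.605325, running G = 8.947802
t=7: π = [0.2214, 0.1574, 0.2047, 0.2212, 0.1953], E[r] = 2.3091, γ^t·E[r] = 0.484259, running G = 9.432061

G = 9.4321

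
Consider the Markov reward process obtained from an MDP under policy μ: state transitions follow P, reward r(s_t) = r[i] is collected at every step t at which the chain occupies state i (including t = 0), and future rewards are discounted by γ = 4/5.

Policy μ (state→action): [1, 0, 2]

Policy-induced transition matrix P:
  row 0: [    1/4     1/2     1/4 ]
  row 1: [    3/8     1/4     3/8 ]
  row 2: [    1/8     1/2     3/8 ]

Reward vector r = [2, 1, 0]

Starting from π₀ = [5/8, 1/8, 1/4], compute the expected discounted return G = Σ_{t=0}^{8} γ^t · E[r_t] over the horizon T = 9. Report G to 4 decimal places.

G = 4.4443

t=0: π = [0.6250, 0.1250, 0.2500], E[r] = 1.3750, γ^t·E[r] = 1.375000, running G = 1.375000
t=1: π = [0.2344, 0.4688, 0.2969], E[r] = 0.9375, γ^t·E[r] = 0.750000, running G = 2.125000
t=2: π = [0.2715, 0.3828, 0.3457], E[r] = 0.9258, γ^t·E[r] = 0.592500, running G = 2.717500
t=3: π = [0.2546, 0.4043, 0.3411], E[r] = 0.9136, γ^t·E[r] = 0.467750, running G = 3.185250
t=4: π = [0.2579, 0.3989, 0.3432], E[r] = 0.9147, γ^t·E[r] = 0.374675, running G = 3.559925
t=5: π = [0.2570, 0.4003, 0.3428], E[r] = 0.9142, γ^t·E[r] = 0.299568, running G = 3.859493
t=6: π = [0.2572, 0.3999, 0.3429], E[r] = 0.9143, γ^t·E[r] = 0.239681, running G = 4.099173
t=7: π = [0.2571, 0.4000, 0.3429], E[r] = 0.9143, γ^t·E[r] = 0.191738, running G = 4.290912
t=8: π = [0.2571, 0.4000, 0.3429], E[r] = 0.9143, γ^t·E[r] = 0.153392, running G = 4.444304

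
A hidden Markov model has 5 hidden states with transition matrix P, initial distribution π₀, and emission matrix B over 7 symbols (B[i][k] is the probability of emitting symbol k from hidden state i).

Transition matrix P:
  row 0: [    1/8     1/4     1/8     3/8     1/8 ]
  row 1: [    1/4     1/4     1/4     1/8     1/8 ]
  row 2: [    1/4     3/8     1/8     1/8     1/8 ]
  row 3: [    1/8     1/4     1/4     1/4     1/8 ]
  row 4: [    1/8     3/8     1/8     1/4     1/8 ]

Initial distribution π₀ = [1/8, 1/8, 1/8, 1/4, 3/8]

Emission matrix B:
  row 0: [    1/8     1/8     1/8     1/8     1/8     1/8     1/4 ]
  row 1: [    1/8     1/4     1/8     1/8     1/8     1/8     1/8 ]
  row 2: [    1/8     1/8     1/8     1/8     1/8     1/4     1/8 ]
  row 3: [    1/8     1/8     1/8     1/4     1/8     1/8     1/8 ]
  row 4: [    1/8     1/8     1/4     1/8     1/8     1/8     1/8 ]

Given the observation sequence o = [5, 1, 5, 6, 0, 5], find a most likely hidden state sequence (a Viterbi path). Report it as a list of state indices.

path = [4, 1, 2, 0, 3, 2]

t=0: δ = [1.562e-02, 1.562e-02, 3.125e-02, 3.125e-02, 4.688e-02]  (obs o_0=5)
t=1: δ = [9.766e-04, 4.395e-03, 9.766e-04, 1.465e-03, 7.324e-04]  ψ = [2, 4, 3, 4, 4]  (obs o_1=1)
t=2: δ = [1.373e-04, 1.373e-04, 2.747e-04, 6.866e-05, 6.866e-05]  ψ = [1, 1, 1, 1, 1]  (obs o_2=5)
t=3: δ = [1.717e-05, 1.287e-05, 4.292e-06, 6.437e-06, 4.292e-06]  ψ = [2, 2, 1, 0, 2]  (obs o_3=6)
t=4: δ = [4.023e-07, 5.364e-07, 4.023e-07, 8.047e-07, 2.682e-07]  ψ = [1, 0, 1, 0, 0]  (obs o_4=0)
t=5: δ = [1.676e-08, 2.515e-08, 5.029e-08, 2.515e-08, 1.257e-08]  ψ = [1, 3, 3, 3, 3]  (obs o_5=5)
backtrack: best end state = 2; path = [4, 1, 2, 0, 3, 2]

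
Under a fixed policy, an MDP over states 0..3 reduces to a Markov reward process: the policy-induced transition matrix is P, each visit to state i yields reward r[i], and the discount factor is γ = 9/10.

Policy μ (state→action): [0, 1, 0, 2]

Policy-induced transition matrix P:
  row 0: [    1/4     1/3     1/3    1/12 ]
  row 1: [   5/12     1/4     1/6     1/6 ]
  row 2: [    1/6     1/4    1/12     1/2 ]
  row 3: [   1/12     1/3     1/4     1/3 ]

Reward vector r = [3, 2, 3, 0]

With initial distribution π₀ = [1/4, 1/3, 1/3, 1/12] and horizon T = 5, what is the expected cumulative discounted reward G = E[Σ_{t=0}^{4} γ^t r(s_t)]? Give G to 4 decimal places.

t=0: π = [0.2500, 0.3333, 0.3333, 0.0833], E[r] = 2.4167, γ^t·E[r] = 2.416667, running G = 2.416667
t=1: π = [0.2639, 0.2778, 0.1875, 0.2708], E[r] = 1.9097, γ^t·E[r] = 1.718750, running G = 4.135417
t=2: π = [0.2355, 0.2946, 0.2176, 0.2523], E[r] = 1.9485, γ^t·E[r] = 1.578281, running G = 5.713698
t=3: π = [0.2389, 0.2907, 0.2088, 0.2616], E[r] = 1.9245, γ^t·E[r] = 1.402945, running G = 7.116643
t=4: π = [0.2374, 0.2917, 0.2109, 0.2600], E[r] = 1.9284, γ^t·E[r] = 1.265216, running G = 8.381860

G = 8.3819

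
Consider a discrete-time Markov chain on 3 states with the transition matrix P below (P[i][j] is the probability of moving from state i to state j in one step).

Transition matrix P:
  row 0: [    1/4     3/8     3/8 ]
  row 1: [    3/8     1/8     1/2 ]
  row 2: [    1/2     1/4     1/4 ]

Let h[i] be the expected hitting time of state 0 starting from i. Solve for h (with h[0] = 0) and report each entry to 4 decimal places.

First-step conditioning: h[0] = 0; for i ≠ 0, h[i] = 1 + Σ_k P[i][k]·h[k].
  h[1] = 1 + 1/8·h[1] + 1/2·h[2]
  h[2] = 1 + 1/4·h[1] + 1/4·h[2]
Solving the 2×2 linear system over states ≠ 0 gives exactly h = [0, 40/17, 36/17] (h[0] = 0 is the target).

h = [0.0000, 2.3529, 2.1176]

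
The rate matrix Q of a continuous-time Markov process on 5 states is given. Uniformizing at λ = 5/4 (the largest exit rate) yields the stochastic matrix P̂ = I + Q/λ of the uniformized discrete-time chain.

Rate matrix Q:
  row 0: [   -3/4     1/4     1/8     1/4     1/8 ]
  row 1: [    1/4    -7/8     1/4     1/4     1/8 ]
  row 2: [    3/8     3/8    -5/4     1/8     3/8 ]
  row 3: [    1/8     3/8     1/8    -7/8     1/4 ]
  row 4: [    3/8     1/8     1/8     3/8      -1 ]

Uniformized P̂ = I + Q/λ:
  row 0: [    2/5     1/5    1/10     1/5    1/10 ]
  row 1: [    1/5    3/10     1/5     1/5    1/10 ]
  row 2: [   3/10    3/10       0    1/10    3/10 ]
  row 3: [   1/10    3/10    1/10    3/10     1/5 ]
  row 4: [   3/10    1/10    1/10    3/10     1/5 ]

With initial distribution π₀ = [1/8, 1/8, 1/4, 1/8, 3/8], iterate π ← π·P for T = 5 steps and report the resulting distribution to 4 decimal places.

t=0: π = [0.1250, 0.1250, 0.2500, 0.1250, 0.3750]
t=1: π = [0.2750, 0.2125, 0.0875, 0.2250, 0.2000]
t=2: π = [0.2613, 0.2325, 0.1125, 0.2338, 0.1600]
t=3: π = [0.2561, 0.2419, 0.1120, 0.2281, 0.1619]
t=4: π = [0.2558, 0.2420, 0.1130, 0.2278, 0.1614]
t=5: π = [0.2558, 0.2421, 0.1129, 0.2276, 0.1615]

π = [0.2558, 0.2421, 0.1129, 0.2276, 0.1615]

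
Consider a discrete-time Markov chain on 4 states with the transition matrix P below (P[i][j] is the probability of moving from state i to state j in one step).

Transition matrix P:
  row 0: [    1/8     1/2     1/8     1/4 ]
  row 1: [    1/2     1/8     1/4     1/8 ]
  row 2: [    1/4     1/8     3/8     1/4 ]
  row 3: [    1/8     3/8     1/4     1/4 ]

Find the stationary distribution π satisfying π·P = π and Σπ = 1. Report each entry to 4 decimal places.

π = [0.2597, 0.2762, 0.2486, 0.2155]

Balance equations π_j = Σ_i π_i·P[i][j]:
  π_0 = 1/8·π_0 + 1/2·π_1 + 1/4·π_2 + 1/8·π_3
  π_1 = 1/2·π_0 + 1/8·π_1 + 1/8·π_2 + 3/8·π_3
  π_2 = 1/8·π_0 + 1/4·π_1 + 3/8·π_2 + 1/4·π_3
  normalize: π_0 + π_1 + π_2 + π_3 = 1
Solving the linear system gives exactly π = [47/181, 50/181, 45/181, 39/181].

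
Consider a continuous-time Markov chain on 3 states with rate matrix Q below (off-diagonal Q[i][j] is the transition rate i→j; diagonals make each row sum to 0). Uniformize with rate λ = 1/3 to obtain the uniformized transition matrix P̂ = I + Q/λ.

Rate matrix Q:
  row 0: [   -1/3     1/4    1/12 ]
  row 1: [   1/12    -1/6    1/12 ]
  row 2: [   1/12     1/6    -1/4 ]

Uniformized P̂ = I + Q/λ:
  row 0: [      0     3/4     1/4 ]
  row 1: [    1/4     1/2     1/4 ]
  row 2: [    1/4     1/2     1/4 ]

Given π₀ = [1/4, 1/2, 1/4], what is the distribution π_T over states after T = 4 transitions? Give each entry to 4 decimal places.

t=0: π = [0.2500, 0.5000, 0.2500]
t=1: π = [0.1875, 0.5625, 0.2500]
t=2: π = [0.2031, 0.5469, 0.2500]
t=3: π = [0.1992, 0.5508, 0.2500]
t=4: π = [0.2002, 0.5498, 0.2500]

π = [0.2002, 0.5498, 0.2500]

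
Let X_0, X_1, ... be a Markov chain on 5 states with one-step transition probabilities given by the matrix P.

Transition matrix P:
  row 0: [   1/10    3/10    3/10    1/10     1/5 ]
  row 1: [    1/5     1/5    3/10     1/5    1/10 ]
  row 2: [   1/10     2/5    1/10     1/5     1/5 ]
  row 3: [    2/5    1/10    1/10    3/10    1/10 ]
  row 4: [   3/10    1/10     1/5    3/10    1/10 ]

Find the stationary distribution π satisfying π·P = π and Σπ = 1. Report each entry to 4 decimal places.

Balance equations π_j = Σ_i π_i·P[i][j]:
  π_0 = 1/10·π_0 + 1/5·π_1 + 1/10·π_2 + 2/5·π_3 + 3/10·π_4
  π_1 = 3/10·π_0 + 1/5·π_1 + 2/5·π_2 + 1/10·π_3 + 1/10·π_4
  π_2 = 3/10·π_0 + 3/10·π_1 + 1/10·π_2 + 1/10·π_3 + 1/5·π_4
  π_3 = 1/10·π_0 + 1/5·π_1 + 1/5·π_2 + 3/10·π_3 + 3/10·π_4
  normalize: π_0 + π_1 + π_2 + π_3 + π_4 = 1
Solving the linear system gives exactly π = [1304/6059, 1372/6059, 1227/6059, 1297/6059, 859/6059].

π = [0.2152, 0.2264, 0.2025, 0.2141, 0.1418]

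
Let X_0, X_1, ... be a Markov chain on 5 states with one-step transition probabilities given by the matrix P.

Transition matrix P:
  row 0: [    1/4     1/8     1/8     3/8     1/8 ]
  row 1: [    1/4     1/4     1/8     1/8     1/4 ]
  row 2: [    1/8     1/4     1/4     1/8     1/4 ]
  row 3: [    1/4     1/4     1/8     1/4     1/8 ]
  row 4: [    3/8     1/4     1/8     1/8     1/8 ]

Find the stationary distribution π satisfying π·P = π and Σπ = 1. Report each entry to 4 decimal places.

Balance equations π_j = Σ_i π_i·P[i][j]:
  π_0 = 1/4·π_0 + 1/4·π_1 + 1/8·π_2 + 1/4·π_3 + 3/8·π_4
  π_1 = 1/8·π_0 + 1/4·π_1 + 1/4·π_2 + 1/4·π_3 + 1/4·π_4
  π_2 = 1/8·π_0 + 1/8·π_1 + 1/4·π_2 + 1/8·π_3 + 1/8·π_4
  π_3 = 3/8·π_0 + 1/8·π_1 + 1/8·π_2 + 1/4·π_3 + 1/8·π_4
  normalize: π_0 + π_1 + π_2 + π_3 + π_4 = 1
Solving the linear system gives exactly π = [130/513, 112/513, 1/7, 773/3591, 611/3591].

π = [0.2534, 0.2183, 0.1429, 0.2153, 0.1701]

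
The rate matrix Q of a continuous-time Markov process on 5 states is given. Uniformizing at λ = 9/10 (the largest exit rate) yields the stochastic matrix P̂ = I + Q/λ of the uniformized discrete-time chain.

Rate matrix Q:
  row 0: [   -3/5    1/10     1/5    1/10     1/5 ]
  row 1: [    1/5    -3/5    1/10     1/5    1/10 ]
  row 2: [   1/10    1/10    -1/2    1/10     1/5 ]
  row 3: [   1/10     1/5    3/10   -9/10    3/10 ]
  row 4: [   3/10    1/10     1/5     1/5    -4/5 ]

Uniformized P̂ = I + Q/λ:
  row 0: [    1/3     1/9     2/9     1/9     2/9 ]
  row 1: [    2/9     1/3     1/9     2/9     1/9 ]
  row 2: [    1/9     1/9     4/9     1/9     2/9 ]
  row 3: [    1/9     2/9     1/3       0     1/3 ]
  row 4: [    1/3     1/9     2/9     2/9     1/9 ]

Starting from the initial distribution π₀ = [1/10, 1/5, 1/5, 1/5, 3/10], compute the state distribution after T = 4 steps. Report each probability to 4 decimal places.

t=0: π = [0.1000, 0.2000, 0.2000, 0.2000, 0.3000]
t=1: π = [0.2222, 0.1778, 0.2667, 0.1444, 0.1889]
t=2: π = [0.2222, 0.1667, 0.2778, 0.1358, 0.1975]
t=3: π = [0.2229, 0.1632, 0.2805, 0.1365, 0.1968]
t=4: π = [0.2225, 0.1626, 0.2816, 0.1360, 0.1974]

π = [0.2225, 0.1626, 0.2816, 0.1360, 0.1974]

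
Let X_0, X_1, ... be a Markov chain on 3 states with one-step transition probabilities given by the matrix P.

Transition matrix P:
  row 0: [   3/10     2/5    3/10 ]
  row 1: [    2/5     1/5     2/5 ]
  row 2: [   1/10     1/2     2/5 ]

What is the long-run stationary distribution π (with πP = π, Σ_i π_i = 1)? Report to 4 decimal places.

Balance equations π_j = Σ_i π_i·P[i][j]:
  π_0 = 3/10·π_0 + 2/5·π_1 + 1/10·π_2
  π_1 = 2/5·π_0 + 1/5·π_1 + 1/2·π_2
  normalize: π_0 + π_1 + π_2 = 1
Solving the linear system gives exactly π = [28/107, 39/107, 40/107].

π = [0.2617, 0.3645, 0.3738]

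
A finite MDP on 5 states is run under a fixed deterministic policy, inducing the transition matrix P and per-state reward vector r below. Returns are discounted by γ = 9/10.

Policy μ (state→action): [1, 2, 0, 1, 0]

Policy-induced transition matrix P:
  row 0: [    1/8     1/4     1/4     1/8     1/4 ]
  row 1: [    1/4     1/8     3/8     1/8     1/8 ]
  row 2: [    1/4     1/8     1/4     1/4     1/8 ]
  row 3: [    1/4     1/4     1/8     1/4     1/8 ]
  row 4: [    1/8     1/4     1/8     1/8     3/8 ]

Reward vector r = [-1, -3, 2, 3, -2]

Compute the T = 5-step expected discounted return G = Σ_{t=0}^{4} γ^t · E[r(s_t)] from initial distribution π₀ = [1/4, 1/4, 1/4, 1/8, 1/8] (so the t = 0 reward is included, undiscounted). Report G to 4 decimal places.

G = -0.9311

t=0: π = [0.2500, 0.2500, 0.2500, 0.1250, 0.1250], E[r] = -0.3750, γ^t·E[r] = -0.375000, running G = -0.375000
t=1: π = [0.2031, 0.1875, 0.2500, 0.1719, 0.1875], E[r] = -0.1250, γ^t·E[r] = -0.112500, running G = -0.487500
t=2: π = [0.2012, 0.1953, 0.2285, 0.1777, 0.1973], E[r] = -0.1914, γ^t·E[r] = -0.155039, running G = -0.642539
t=3: π = [0.2002, 0.1970, 0.2275, 0.1758, 0.1995], E[r] = -0.2078, γ^t·E[r] = -0.151460, running G = -0.793999
t=4: π = [0.2000, 0.1969, 0.2277, 0.1754, 0.1999], E[r] = -0.2089, γ^t·E[r] = -0.137075, running G = -0.931073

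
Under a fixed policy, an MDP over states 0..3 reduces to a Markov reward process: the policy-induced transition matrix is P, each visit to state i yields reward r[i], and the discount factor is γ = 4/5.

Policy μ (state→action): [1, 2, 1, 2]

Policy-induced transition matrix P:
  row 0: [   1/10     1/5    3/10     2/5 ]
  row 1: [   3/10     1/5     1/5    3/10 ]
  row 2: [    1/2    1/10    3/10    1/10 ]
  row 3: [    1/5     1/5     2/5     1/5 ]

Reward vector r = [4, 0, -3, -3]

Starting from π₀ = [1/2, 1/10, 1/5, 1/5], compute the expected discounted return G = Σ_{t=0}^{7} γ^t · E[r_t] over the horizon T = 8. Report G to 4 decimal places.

G = -1.1409

t=0: π = [0.5000, 0.1000, 0.2000, 0.2000], E[r] = 0.8000, γ^t·E[r] = 0.800000, running G = 0.800000
t=1: π = [0.2200, 0.1800, 0.3100, 0.2900], E[r] = -0.9200, γ^t·E[r] = -0.736000, running G = 0.064000
t=2: π = [0.2890, 0.1690, 0.3110, 0.2310], E[r] = -0.4700, γ^t·E[r] = -0.300800, running G = -0.236800
t=3: π = [0.2813, 0.1689, 0.3062, 0.2436], E[r] = -0.5242, γ^t·E[r] = -0.268390, running G = -0.505190
t=4: π = [0.2806, 0.1694, 0.3075, 0.2425], E[r] = -0.5275, γ^t·E[r] = -0.216072, running G = -0.721263
t=5: π = [0.2811, 0.1693, 0.3073, 0.2423], E[r] = -0.5244, γ^t·E[r] = -0.171843, running G = -0.893105
t=6: π = [0.2810, 0.1693, 0.3073, 0.2424], E[r] = -0.5251, γ^t·E[r] = -0.137662, running G = -1.030767
t=7: π = [0.2810, 0.1693, 0.3073, 0.2424], E[r] = -0.5251, γ^t·E[r] = -0.110114, running G = -1.140881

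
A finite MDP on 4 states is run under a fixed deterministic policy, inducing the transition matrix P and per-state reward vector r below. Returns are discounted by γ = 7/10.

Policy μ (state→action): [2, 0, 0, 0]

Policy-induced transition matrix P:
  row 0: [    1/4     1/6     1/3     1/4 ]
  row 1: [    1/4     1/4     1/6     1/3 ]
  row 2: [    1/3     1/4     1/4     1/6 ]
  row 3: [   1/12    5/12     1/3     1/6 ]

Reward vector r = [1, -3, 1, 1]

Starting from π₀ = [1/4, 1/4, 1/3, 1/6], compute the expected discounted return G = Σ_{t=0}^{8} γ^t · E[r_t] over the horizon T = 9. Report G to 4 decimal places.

G = -0.1300

t=0: π = [0.2500, 0.2500, 0.3333, 0.1667], E[r] = 0.0000, γ^t·E[r] = 0.000000, running G = 0.000000
t=1: π = [0.2500, 0.2569, 0.2639, 0.2292], E[r] = -0.0278, γ^t·E[r] = -0.019444, running G = -0.019444
t=2: π = [0.2338, 0.2674, 0.2685, 0.2303], E[r] = -0.0694, γ^t·E[r] = -0.034028, running G = -0.053472
t=3: π = [0.2340, 0.2689, 0.2664, 0.2307], E[r] = -0.0756, γ^t·E[r] = -0.025937, running G = -0.079409
t=4: π = [0.2337, 0.2690, 0.2663, 0.2310], E[r] = -0.0758, γ^t·E[r] = -0.018202, running G = -0.097611
t=5: π = [0.2337, 0.2690, 0.2663, 0.2310], E[r] = -0.0761, γ^t·E[r] = -0.012786, running G = -0.110397
t=6: π = [0.2337, 0.2690, 0.2663, 0.2310], E[r] = -0.0761, γ^t·E[r] = -0.008951, running G = -0.119348
t=7: π = [0.2337, 0.2690, 0.2663, 0.2310], E[r] = -0.0761, γ^t·E[r] = -0.006266, running G = -0.125614
t=8: π = [0.2337, 0.2690, 0.2663, 0.2310], E[r] = -0.0761, γ^t·E[r] = -0.004386, running G = -0.130000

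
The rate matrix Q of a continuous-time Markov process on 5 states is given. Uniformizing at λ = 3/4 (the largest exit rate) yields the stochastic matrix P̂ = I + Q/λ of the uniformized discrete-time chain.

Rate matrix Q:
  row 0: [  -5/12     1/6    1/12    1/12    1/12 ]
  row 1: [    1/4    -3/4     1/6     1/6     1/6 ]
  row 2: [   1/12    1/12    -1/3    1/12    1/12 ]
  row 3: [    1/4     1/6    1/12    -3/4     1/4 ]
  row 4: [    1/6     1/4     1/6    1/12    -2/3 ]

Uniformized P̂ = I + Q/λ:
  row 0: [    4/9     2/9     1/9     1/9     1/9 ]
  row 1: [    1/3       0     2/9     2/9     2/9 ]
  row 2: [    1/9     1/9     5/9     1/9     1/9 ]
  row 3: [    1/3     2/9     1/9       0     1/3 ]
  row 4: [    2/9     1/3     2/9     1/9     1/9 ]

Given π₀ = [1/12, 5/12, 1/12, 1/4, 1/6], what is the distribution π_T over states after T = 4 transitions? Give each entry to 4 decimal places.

t=0: π = [0.0833, 0.4167, 0.0833, 0.2500, 0.1667]
t=1: π = [0.3056, 0.1389, 0.2130, 0.1296, 0.2130]
t=2: π = [0.2963, 0.1914, 0.2449, 0.1121, 0.1553]
t=3: π = [0.2946, 0.1698, 0.2585, 0.1199, 0.1573]
t=4: π = [0.2912, 0.1733, 0.2623, 0.1166, 0.1566]

π = [0.2912, 0.1733, 0.2623, 0.1166, 0.1566]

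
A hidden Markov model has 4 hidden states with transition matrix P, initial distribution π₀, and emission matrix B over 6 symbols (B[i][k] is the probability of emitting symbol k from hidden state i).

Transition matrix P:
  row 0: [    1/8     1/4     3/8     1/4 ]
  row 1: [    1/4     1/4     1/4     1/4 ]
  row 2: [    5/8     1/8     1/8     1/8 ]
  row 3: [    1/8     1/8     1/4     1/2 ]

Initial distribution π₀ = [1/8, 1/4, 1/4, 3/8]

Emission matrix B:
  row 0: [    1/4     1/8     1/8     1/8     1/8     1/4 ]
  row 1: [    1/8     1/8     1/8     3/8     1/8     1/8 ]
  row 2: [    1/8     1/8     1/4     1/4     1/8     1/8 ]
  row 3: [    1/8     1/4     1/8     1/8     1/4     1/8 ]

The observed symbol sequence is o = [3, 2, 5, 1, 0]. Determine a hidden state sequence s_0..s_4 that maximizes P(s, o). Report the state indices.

path = [1, 2, 0, 2, 0]

t=0: δ = [1.562e-02, 9.375e-02, 6.250e-02, 4.688e-02]  (obs o_0=3)
t=1: δ = [4.883e-03, 2.930e-03, 5.859e-03, 2.930e-03]  ψ = [2, 1, 1, 1]  (obs o_1=2)
t=2: δ = [9.155e-04, 1.526e-04, 2.289e-04, 1.831e-04]  ψ = [2, 0, 0, 3]  (obs o_2=5)
t=3: δ = [1.788e-05, 2.861e-05, 4.292e-05, 5.722e-05]  ψ = [2, 0, 0, 0]  (obs o_3=1)
t=4: δ = [6.706e-06, 8.941e-07, 1.788e-06, 3.576e-06]  ψ = [2, 1, 3, 3]  (obs o_4=0)
backtrack: best end state = 0; path = [1, 2, 0, 2, 0]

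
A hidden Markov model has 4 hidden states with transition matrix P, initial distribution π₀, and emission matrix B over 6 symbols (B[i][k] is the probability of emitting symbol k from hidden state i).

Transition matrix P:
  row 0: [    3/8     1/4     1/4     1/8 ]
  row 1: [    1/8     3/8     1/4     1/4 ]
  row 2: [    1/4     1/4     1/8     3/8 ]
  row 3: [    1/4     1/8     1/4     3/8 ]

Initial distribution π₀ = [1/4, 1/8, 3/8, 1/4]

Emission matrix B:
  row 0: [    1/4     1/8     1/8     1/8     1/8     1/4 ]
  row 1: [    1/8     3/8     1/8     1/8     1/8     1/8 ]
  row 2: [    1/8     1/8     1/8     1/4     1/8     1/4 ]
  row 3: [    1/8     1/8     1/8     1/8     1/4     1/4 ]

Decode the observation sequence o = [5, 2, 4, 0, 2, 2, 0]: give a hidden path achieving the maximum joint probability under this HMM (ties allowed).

t=0: δ = [6.250e-02, 1.562e-02, 9.375e-02, 6.250e-02]  (obs o_0=5)
t=1: δ = [2.930e-03, 2.930e-03, 1.953e-03, 4.395e-03]  ψ = [0, 2, 0, 2]  (obs o_1=2)
t=2: δ = [1.373e-04, 1.373e-04, 1.373e-04, 4.120e-04]  ψ = [0, 1, 3, 3]  (obs o_2=4)
t=3: δ = [2.575e-05, 6.437e-06, 1.287e-05, 1.931e-05]  ψ = [3, 1, 3, 3]  (obs o_3=0)
t=4: δ = [1.207e-06, 8.047e-07, 8.047e-07, 9.052e-07]  ψ = [0, 0, 0, 3]  (obs o_4=2)
t=5: δ = [5.658e-08, 3.772e-08, 3.772e-08, 4.243e-08]  ψ = [0, 0, 0, 3]  (obs o_5=2)
t=6: δ = [5.304e-09, 1.768e-09, 1.768e-09, 1.989e-09]  ψ = [0, 0, 0, 3]  (obs o_6=0)
backtrack: best end state = 0; path = [2, 3, 3, 0, 0, 0, 0]

path = [2, 3, 3, 0, 0, 0, 0]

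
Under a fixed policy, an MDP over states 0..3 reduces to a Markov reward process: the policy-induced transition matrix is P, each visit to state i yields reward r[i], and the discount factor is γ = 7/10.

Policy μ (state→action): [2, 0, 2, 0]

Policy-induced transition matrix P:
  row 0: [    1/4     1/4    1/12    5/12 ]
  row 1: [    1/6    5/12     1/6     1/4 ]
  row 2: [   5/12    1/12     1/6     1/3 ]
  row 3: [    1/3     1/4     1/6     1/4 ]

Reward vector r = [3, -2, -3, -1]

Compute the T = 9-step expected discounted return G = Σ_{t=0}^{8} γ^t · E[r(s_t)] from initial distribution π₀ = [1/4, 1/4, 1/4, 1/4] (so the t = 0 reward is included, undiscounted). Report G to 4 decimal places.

G = -1.6788

t=0: π = [0.2500, 0.2500, 0.2500, 0.2500], E[r] = -0.7500, γ^t·E[r] = -0.750000, running G = -0.750000
t=1: π = [0.2917, 0.2500, 0.1458, 0.3125], E[r] = -0.3750, γ^t·E[r] = -0.262500, running G = -1.012500
t=2: π = [0.2795, 0.2674, 0.1424, 0.3108], E[r] = -0.4340, γ^t·E[r] = -0.212674, running G = -1.225174
t=3: π = [0.2773, 0.2708, 0.1434, 0.3084], E[r] = -0.4482, γ^t·E[r] = -0.153735, running G = -1.378908
t=4: π = [0.2770, 0.2712, 0.1436, 0.3082], E[r] = -0.4502, γ^t·E[r] = -0.108101, running G = -1.487009
t=5: π = [0.2770, 0.2713, 0.1436, 0.3081], E[r] = -0.4504, γ^t·E[r] = -0.075704, running G = -1.562713
t=6: π = [0.2770, 0.2713, 0.1436, 0.3081], E[r] = -0.4504, γ^t·E[r] = -0.052994, running G = -1.615707
t=7: π = [0.2770, 0.2713, 0.1436, 0.3081], E[r] = -0.4504, γ^t·E[r] = -0.037096, running G = -1.652803
t=8: π = [0.2770, 0.2713, 0.1436, 0.3081], E[r] = -0.4504, γ^t·E[r] = -0.025967, running G = -1.678770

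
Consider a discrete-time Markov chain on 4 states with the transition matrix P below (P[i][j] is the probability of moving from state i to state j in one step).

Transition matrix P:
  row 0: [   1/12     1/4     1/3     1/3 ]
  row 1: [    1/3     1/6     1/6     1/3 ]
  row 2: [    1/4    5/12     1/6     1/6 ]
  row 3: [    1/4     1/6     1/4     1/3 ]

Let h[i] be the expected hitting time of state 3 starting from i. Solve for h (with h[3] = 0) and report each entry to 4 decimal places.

First-step conditioning: h[3] = 0; for i ≠ 3, h[i] = 1 + Σ_k P[i][k]·h[k].
  h[0] = 1 + 1/12·h[0] + 1/4·h[1] + 1/3·h[2]
  h[1] = 1 + 1/3·h[0] + 1/6·h[1] + 1/6·h[2]
  h[2] = 1 + 1/4·h[0] + 5/12·h[1] + 1/6·h[2]
Solving the 3×3 linear system over states ≠ 3 gives exactly h = [558/163, 546/163, 636/163, 0] (h[3] = 0 is the target).

h = [3.4233, 3.3497, 3.9018, 0.0000]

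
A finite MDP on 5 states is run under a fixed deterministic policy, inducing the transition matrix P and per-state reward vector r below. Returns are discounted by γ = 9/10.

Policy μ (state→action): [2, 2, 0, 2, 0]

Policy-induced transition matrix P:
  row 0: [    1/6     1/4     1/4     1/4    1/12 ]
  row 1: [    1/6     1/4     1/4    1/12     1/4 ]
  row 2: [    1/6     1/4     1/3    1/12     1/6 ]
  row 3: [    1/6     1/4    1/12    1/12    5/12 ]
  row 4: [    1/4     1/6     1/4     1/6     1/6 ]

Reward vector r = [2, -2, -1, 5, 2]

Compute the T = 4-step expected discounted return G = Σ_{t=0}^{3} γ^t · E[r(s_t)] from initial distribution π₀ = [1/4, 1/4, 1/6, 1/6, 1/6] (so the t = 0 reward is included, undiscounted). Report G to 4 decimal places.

G = 2.7944

t=0: π = [0.2500, 0.2500, 0.1667, 0.1667, 0.1667], E[r] = 1.0000, γ^t·E[r] = 1.000000, running G = 1.000000
t=1: π = [0.1806, 0.2361, 0.2361, 0.1389, 0.2083], E[r] = 0.7639, γ^t·E[r] = 0.687500, running G = 1.687500
t=2: π = [0.1840, 0.2326, 0.2465, 0.1308, 0.2060], E[r] = 0.7222, γ^t·E[r] = 0.585000, running G = 2.272500
t=3: π = [0.1838, 0.2328, 0.2487, 0.1312, 0.2034], E[r] = 0.7160, γ^t·E[r] = 0.521930, running G = 2.794430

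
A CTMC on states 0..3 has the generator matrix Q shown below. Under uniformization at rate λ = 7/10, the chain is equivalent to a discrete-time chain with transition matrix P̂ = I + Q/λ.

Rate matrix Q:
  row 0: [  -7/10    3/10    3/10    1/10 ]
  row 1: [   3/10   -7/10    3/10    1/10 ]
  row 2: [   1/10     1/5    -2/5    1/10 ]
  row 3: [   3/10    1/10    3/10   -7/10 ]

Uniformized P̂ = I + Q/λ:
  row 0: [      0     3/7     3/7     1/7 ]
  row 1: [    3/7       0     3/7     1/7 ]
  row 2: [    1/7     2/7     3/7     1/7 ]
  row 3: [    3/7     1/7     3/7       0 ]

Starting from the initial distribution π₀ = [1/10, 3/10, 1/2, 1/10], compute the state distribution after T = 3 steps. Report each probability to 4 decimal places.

t=0: π = [0.1000, 0.3000, 0.5000, 0.1000]
t=1: π = [0.2429, 0.2000, 0.4286, 0.1286]
t=2: π = [0.2020, 0.2449, 0.4286, 0.1245]
t=3: π = [0.2195, 0.2268, 0.4286, 0.1251]

π = [0.2195, 0.2268, 0.4286, 0.1251]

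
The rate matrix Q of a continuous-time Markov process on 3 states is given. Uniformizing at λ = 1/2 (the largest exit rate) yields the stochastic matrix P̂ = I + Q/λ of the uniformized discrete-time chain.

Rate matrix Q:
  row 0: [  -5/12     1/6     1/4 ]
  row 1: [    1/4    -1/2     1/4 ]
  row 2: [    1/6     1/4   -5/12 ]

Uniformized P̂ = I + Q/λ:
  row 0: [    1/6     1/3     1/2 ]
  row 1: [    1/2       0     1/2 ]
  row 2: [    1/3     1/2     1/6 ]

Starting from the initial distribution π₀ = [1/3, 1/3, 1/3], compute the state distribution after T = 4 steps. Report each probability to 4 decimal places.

t=0: π = [0.3333, 0.3333, 0.3333]
t=1: π = [0.3333, 0.2778, 0.3889]
t=2: π = [0.3241, 0.3056, 0.3704]
t=3: π = [0.3302, 0.2932, 0.3765]
t=4: π = [0.3272, 0.2984, 0.3745]

π = [0.3272, 0.2984, 0.3745]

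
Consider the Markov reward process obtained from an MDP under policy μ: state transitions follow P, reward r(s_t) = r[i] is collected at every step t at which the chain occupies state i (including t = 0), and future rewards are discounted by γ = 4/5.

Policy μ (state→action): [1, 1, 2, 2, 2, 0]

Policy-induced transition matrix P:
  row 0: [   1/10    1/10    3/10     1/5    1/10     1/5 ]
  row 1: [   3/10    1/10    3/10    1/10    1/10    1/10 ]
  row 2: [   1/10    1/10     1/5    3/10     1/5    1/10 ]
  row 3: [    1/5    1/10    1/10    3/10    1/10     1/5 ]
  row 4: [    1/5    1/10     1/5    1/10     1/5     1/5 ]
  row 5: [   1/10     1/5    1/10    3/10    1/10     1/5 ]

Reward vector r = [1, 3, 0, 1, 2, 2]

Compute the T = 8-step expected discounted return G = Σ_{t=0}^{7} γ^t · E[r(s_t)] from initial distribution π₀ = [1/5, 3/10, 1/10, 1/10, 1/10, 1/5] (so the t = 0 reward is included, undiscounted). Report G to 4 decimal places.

t=0: π = [0.2000, 0.3000, 0.1000, 0.1000, 0.1000, 0.2000], E[r] = 1.8000, γ^t·E[r] = 1.800000, running G = 1.800000
t=1: π = [0.1800, 0.1200, 0.2200, 0.2000, 0.1200, 0.1600], E[r] = 1.3000, γ^t·E[r] = 1.040000, running G = 2.840000
t=2: π = [0.1560, 0.1160, 0.1940, 0.2340, 0.1340, 0.1660], E[r] = 1.3380, γ^t·E[r] = 0.856320, running G = 3.696320
t=3: π = [0.1600, 0.1166, 0.1872, 0.2344, 0.1328, 0.1690], E[r] = 1.3478, γ^t·E[r] = 0.690074, running G = 4.386394
t=4: π = [0.1600, 0.1169, 0.1873, 0.2341, 0.1320, 0.1696], E[r] = 1.3481, γ^t·E[r] = 0.552182, running G = 4.938575
t=5: π = [0.1600, 0.1170, 0.1873, 0.2342, 0.1319, 0.1696], E[r] = 1.3481, γ^t·E[r] = 0.441750, running G = 5.380325
t=6: π = [0.1600, 0.1170, 0.1873, 0.2342, 0.1319, 0.1696], E[r] = 1.3481, γ^t·E[r] = 0.353395, running G = 5.733721
t=7: π = [0.1600, 0.1170, 0.1873, 0.2342, 0.1319, 0.1696], E[r] = 1.3481, γ^t·E[r] = 0.282716, running G = 6.016437

G = 6.0164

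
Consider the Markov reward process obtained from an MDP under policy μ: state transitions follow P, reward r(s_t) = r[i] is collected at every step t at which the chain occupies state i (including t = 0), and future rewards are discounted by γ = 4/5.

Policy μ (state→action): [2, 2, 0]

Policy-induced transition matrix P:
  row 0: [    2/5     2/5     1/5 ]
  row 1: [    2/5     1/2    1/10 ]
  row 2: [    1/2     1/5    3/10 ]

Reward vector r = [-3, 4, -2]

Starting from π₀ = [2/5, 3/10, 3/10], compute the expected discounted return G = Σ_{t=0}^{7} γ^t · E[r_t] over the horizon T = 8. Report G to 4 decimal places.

G = -0.7784

t=0: π = [0.4000, 0.3000, 0.3000], E[r] = -0.6000, γ^t·E[r] = -0.600000, running G = -0.600000
t=1: π = [0.4300, 0.3700, 0.2000], E[r] = -0.2100, γ^t·E[r] = -0.168000, running G = -0.768000
t=2: π = [0.4200, 0.3970, 0.1830], E[r] = -0.0380, γ^t·E[r] = -0.024320, running G = -0.792320
t=3: π = [0.4183, 0.4031, 0.1786], E[r] = 0.0003, γ^t·E[r] = 0.000154, running G = -0.792166
t=4: π = [0.4179, 0.4046, 0.1776], E[r] = 0.0097, γ^t·E[r] = 0.003965, running G = -0.788201
t=5: π = [0.4178, 0.4049, 0.1773], E[r] = 0.0119, γ^t·E[r] = 0.003912, running G = -0.784289
t=6: π = [0.4177, 0.4050, 0.1772], E[r] = 0.0125, γ^t·E[r] = 0.003273, running G = -0.781017
t=7: π = [0.4177, 0.4051, 0.1772], E[r] = 0.0126, γ^t·E[r] = 0.002646, running G = -0.778371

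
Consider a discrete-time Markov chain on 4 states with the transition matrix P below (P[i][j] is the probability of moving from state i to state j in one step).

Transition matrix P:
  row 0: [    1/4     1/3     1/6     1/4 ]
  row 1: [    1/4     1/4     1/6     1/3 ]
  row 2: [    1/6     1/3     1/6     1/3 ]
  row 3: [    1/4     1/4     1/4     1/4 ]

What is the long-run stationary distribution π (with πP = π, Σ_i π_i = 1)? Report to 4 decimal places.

Balance equations π_j = Σ_i π_i·P[i][j]:
  π_0 = 1/4·π_0 + 1/4·π_1 + 1/6·π_2 + 1/4·π_3
  π_1 = 1/3·π_0 + 1/4·π_1 + 1/3·π_2 + 1/4·π_3
  π_2 = 1/6·π_0 + 1/6·π_1 + 1/6·π_2 + 1/4·π_3
  normalize: π_0 + π_1 + π_2 + π_3 = 1
Solving the linear system gives exactly π = [438/1871, 534/1871, 357/1871, 542/1871].

π = [0.2341, 0.2854, 0.1908, 0.2897]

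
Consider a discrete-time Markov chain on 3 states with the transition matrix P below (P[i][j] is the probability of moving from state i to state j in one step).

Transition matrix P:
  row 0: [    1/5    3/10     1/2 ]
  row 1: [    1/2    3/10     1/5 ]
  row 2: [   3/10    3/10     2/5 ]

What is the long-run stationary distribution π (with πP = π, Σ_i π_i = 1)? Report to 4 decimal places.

Balance equations π_j = Σ_i π_i·P[i][j]:
  π_0 = 1/5·π_0 + 1/2·π_1 + 3/10·π_2
  π_1 = 3/10·π_0 + 3/10·π_1 + 3/10·π_2
  normalize: π_0 + π_1 + π_2 = 1
Solving the linear system gives exactly π = [18/55, 3/10, 41/110].

π = [0.3273, 0.3000, 0.3727]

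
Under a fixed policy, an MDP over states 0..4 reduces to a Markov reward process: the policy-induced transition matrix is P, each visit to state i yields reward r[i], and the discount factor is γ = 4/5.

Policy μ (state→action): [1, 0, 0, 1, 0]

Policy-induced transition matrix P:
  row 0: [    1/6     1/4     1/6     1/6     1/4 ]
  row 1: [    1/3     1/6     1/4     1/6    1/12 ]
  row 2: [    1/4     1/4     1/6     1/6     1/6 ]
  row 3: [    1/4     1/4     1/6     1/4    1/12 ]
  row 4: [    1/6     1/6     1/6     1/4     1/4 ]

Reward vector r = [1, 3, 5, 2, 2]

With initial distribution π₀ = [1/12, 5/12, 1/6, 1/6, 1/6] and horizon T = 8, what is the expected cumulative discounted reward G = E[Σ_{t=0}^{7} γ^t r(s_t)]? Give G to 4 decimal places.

t=0: π = [0.0833, 0.4167, 0.1667, 0.1667, 0.1667], E[r] = 2.8333, γ^t·E[r] = 2.833333, running G = 2.833333
t=1: π = [0.2639, 0.2014, 0.2014, 0.1944, 0.1389], E[r] = 2.5417, γ^t·E[r] = 2.033333, running G = 4.866667
t=2: π = [0.2332, 0.2216, 0.1834, 0.1944, 0.1672], E[r] = 2.5388, γ^t·E[r] = 1.624815, running G = 6.491481
t=3: π = [0.2351, 0.2176, 0.1851, 0.1968, 0.1654], E[r] = 2.5379, γ^t·E[r] = 1.299407, running G = 7.790889
t=4: π = [0.2348, 0.2181, 0.1848, 0.1968, 0.1655], E[r] = 2.5377, γ^t·E[r] = 1.039452, running G = 8.830341
t=5: π = [0.2348, 0.2180, 0.1848, 0.1969, 0.1654], E[r] = 2.5377, γ^t·E[r] = 0.831566, running G = 9.661907
t=6: π = [0.2348, 0.2180, 0.1848, 0.1969, 0.1654], E[r] = 2.5377, γ^t·E[r] = 0.665253, running G = 10.327159
t=7: π = [0.2348, 0.2180, 0.1848, 0.1969, 0.1654], E[r] = 2.5377, γ^t·E[r] = 0.532202, running G = 10.859361

G = 10.8594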